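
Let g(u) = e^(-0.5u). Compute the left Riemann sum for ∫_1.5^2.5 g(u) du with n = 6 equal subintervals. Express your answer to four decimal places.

0.3874

Δu = (2.5 − 1.5)/6 = 1/6.
Left endpoints: 1.5, 5/3, 11/6, 2, 13/6, 7/3.
g(1.5) ≈ 0.4724, g(5/3) ≈ 0.4346, g(11/6) ≈ 0.3998, g(2) ≈ 0.3679, g(13/6) ≈ 0.3385, g(7/3) ≈ 0.3114.
Sum = Δu · [g(1.5) + g(5/3) + g(11/6) + ...].
Sum ≈ 0.3874.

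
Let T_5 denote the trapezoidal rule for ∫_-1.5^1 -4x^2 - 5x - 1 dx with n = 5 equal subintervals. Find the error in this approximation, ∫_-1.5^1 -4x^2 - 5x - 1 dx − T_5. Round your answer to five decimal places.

0.41667

Exact integral: ∫_-1.5^1 f(x) dx ≈ -5.2083333.
T_5 = -5.625.
Error ≈ -5.2083333 − (-5.625) ≈ 0.41667.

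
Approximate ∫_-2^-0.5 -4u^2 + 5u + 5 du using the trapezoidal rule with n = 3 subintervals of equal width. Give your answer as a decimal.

-12.625

Δu = (-0.5 − (-2))/3 = 0.5.
f(-2) = -21, f(-1.5) = -11.5, f(-1) = -4, f(-0.5) = 1.5.
T_3 = (Δu/2)·[f(u_0) + 2f(u_1) + 2f(u_2) + f(u_3)].
Sum = -12.625.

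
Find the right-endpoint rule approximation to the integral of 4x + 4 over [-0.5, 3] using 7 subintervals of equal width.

35

Δx = (3 − (-0.5))/7 = 0.5.
Right endpoints: 0, 0.5, 1, 1.5, 2, 2.5, 3.
f(0) = 4, f(0.5) = 6, f(1) = 8, f(1.5) = 10, f(2) = 12, f(2.5) = 14, f(3) = 16.
Sum = Δx · [f(0) + f(0.5) + f(1) + ...].
Sum = 35.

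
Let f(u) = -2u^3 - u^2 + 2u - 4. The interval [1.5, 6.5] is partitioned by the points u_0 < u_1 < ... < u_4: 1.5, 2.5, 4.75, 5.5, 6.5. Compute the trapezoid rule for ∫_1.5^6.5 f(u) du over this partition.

Subinterval widths: 1, 2.25, 0.75, 1.
f(1.5) = -10, f(2.5) = -36.5, f(4.75) = -231.40625, f(5.5) = -356, f(6.5) = -582.5.
On each subinterval the trapezoid contributes (Δu_i/2)·[f(u_{i-1}) + f(u_i)].
Sum = -1014.171875.

-1014.171875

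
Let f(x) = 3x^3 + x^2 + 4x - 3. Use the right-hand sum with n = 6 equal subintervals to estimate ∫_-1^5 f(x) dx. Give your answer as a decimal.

Δx = (5 − (-1))/6 = 1.
Right endpoints: 0, 1, 2, 3, 4, 5.
f(0) = -3, f(1) = 5, f(2) = 33, f(3) = 99, f(4) = 221, f(5) = 417.
Sum = Δx · [f(0) + f(1) + f(2) + ...].
Sum = 772.

772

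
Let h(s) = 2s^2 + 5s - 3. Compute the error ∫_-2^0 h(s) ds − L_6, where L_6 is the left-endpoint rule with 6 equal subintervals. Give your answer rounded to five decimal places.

0.25926

Exact integral: ∫_-2^0 h(s) ds ≈ -10.6666667.
L_6 ≈ -10.9259259.
Error ≈ -10.6666667 − (-10.9259259) ≈ 0.25926.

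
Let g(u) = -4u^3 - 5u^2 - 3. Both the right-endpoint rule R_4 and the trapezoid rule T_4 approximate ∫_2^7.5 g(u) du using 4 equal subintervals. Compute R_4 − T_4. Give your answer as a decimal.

R_4 = -5279.5703125.
T_4 = -3961.8046875.
R_4 − T_4 = -1317.765625.

-1317.765625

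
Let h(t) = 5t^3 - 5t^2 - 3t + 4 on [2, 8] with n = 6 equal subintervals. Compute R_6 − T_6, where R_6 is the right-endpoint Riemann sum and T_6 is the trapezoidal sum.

1101

R_6 = 5365.
T_6 = 4264.
R_6 − T_6 = 1101.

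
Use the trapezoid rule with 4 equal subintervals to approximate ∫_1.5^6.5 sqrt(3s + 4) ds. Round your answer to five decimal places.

Δs = (6.5 − 1.5)/4 = 1.25.
f(1.5) ≈ 2.91548, f(2.75) ≈ 3.50000, f(4) ≈ 4.00000, f(5.25) ≈ 4.44410, f(6.5) ≈ 4.84768.
T_4 = (Δs/2)·[f(s_0) + 2f(s_1) + 2f(s_2) + 2f(s_3) + f(s_4)].
Sum ≈ 19.78209.

19.78209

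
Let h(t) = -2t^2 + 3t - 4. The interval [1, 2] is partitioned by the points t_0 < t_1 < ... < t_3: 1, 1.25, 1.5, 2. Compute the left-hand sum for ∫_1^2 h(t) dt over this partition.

-3.59375

Subinterval widths: 0.25, 0.25, 0.5.
Left endpoints: 1, 1.25, 1.5.
h(1) = -3, h(1.25) = -3.375, h(1.5) = -4.
Sum = Σ Δt_i · h(t_i).
Sum = -3.59375.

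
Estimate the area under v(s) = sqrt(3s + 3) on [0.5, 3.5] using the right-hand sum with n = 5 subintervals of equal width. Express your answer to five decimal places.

Δs = (3.5 − 0.5)/5 = 0.6.
Right endpoints: 1.1, 1.7, 2.3, 2.9, 3.5.
v(1.1) ≈ 2.50998, v(1.7) ≈ 2.84605, v(2.3) ≈ 3.14643, v(2.9) ≈ 3.42053, v(3.5) ≈ 3.67423.
Sum = Δs · [v(1.1) + v(1.7) + v(2.3) + v(2.9) + v(3.5)].
Sum ≈ 9.35833.

9.35833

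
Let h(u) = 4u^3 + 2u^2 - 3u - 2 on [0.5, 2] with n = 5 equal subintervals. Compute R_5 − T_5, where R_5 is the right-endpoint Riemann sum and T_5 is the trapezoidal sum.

5.175

R_5 = 18.12.
T_5 = 12.945.
R_5 − T_5 = 5.175.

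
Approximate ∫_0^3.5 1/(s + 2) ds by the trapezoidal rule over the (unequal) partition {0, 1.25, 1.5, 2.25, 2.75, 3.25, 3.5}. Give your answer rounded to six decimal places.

1.032604

Subinterval widths: 1.25, 0.25, 0.75, 0.5, 0.5, 0.25.
f(0) = 0.5, f(1.25) = 4/13, f(1.5) = 2/7, f(2.25) = 4/17, f(2.75) = 4/19, f(3.25) = 4/21, f(3.5) = 2/11.
On each subinterval the trapezoid contributes (Δs_i/2)·[f(s_{i-1}) + f(s_i)].
Sum ≈ 1.032604.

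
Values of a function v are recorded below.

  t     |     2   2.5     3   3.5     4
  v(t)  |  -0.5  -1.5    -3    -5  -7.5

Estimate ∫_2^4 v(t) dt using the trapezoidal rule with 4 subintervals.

-6.75

Δt = 0.5.
T_4 = (0.5/2)·[(-0.5) + 2·(-1.5) + 2·(-3) + 2·(-5) + (-7.5)] = -6.75.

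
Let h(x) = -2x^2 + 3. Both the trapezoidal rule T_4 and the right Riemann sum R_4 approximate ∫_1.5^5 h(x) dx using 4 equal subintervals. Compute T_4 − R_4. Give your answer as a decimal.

T_4 = -71.4765625.
R_4 = -91.3828125.
T_4 − R_4 = 19.90625.

19.90625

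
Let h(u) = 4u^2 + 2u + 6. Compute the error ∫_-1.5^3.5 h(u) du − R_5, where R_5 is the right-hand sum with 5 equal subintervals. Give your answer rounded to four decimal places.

-28.3333

Exact integral: ∫_-1.5^3.5 h(u) du ≈ 101.666667.
R_5 = 130.
Error ≈ 101.666667 − 130 ≈ -28.3333.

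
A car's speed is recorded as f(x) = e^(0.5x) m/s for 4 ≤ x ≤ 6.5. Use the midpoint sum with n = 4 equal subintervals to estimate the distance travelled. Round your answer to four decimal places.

Δx = (6.5 − 4)/4 = 0.625.
Midpoints: 4.3125, 4.9375, 5.5625, 6.1875.
f(4.3125) ≈ 8.6387, f(4.9375) ≈ 11.8077, f(5.5625) ≈ 16.1392, f(6.1875) ≈ 22.0596.
Sum = Δx · [f(4.3125) + f(4.9375) + f(5.5625) + f(6.1875)].
Sum ≈ 36.6532.

36.6532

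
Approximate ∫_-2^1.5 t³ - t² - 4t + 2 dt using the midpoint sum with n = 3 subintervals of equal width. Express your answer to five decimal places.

Δt = (1.5 − (-2))/3 = 7/6.
Midpoints: -17/12, -0.25, 11/12.
f(-17/12) = 4867/1728, f(-0.25) = 2.921875, f(11/12) = -3001/1728.
Sum = Δt · [f(-17/12) + f(-0.25) + f(11/12)].
Sum ≈ 4.66869.

4.66869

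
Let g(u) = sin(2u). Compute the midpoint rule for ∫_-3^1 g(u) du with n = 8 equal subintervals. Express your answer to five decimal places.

Δu = (1 − (-3))/8 = 0.5.
Midpoints: -2.75, -2.25, -1.75, -1.25, -0.75, -0.25, 0.25, 0.75.
g(-2.75) ≈ 0.70554, g(-2.25) ≈ 0.97753, g(-1.75) ≈ 0.35078, g(-1.25) ≈ -0.59847, g(-0.75) ≈ -0.99749, g(-0.25) ≈ -0.47943, g(0.25) ≈ 0.47943, g(0.75) ≈ 0.99749.
Sum = Δu · [g(-2.75) + g(-2.25) + g(-1.75) + ...].
Sum ≈ 0.71769.

0.71769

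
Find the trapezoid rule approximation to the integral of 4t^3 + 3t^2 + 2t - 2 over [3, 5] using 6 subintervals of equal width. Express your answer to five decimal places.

Δt = (5 − 3)/6 = 1/3.
f(3) = 139, f(10/3) = 5026/27, f(11/3) = 6557/27, f(4) = 310, f(13/3) = 10489/27, f(14/3) = 12938/27, f(5) = 583.
T_6 = (Δt/2)·[f(t_0) + 2f(t_1) + ... + 2f(t_{5}) + f(t_6)].
Sum ≈ 655.88889.

655.88889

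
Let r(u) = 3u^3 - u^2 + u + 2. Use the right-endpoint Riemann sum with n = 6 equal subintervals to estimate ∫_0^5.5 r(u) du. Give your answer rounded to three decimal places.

Δu = (5.5 − 0)/6 = 11/12.
Right endpoints: 11/12, 11/6, 2.75, 11/3, 55/12, 5.5.
r(11/12) = 2527/576, r(11/6) = 455/24, r(2.75) = 59.578125, r(11/3) = 1261/9, r(55/12) = 274.421875, r(5.5) = 476.375.
Sum = Δu · [r(11/12) + r(11/6) + r(2.75) + ...].
Sum ≈ 892.679.

892.679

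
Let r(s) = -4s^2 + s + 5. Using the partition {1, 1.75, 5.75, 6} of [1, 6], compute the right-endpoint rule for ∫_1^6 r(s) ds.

Subinterval widths: 0.75, 4, 0.25.
Right endpoints: 1.75, 5.75, 6.
r(1.75) = -5.5, r(5.75) = -121.5, r(6) = -133.
Sum = Σ Δs_i · r(s_i).
Sum = -523.375.

-523.375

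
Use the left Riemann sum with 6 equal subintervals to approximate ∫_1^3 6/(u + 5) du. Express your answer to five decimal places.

1.76843

Δu = (3 − 1)/6 = 1/3.
Left endpoints: 1, 4/3, 5/3, 2, 7/3, 8/3.
f(1) = 1, f(4/3) = 18/19, f(5/3) = 0.9, f(2) = 6/7, f(7/3) = 9/11, f(8/3) = 18/23.
Sum = Δu · [f(1) + f(4/3) + f(5/3) + ...].
Sum ≈ 1.76843.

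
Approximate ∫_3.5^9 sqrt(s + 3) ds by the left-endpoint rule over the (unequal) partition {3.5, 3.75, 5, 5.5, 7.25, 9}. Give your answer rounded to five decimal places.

16.00400

Subinterval widths: 0.25, 1.25, 0.5, 1.75, 1.75.
Left endpoints: 3.5, 3.75, 5, 5.5, 7.25.
f(3.5) ≈ 2.54951, f(3.75) ≈ 2.59808, f(5) ≈ 2.82843, f(5.5) ≈ 2.91548, f(7.25) ≈ 3.20156.
Sum = Σ Δs_i · f(s_i).
Sum ≈ 16.00400.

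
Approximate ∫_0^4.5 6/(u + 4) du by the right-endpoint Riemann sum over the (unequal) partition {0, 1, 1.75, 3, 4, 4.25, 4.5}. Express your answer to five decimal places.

Subinterval widths: 1, 0.75, 1.25, 1, 0.25, 0.25.
Right endpoints: 1, 1.75, 3, 4, 4.25, 4.5.
f(1) = 1.2, f(1.75) = 24/23, f(3) = 6/7, f(4) = 0.75, f(4.25) = 8/11, f(4.5) = 12/17.
Sum = Σ Δu_i · f(u_i).
Sum ≈ 4.16233.

4.16233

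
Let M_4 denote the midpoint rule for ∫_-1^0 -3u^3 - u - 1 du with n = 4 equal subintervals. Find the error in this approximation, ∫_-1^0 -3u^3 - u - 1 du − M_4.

Exact integral: ∫_-1^0 f(u) du = 0.25.
M_4 = 0.2265625.
Error = 0.25 − 0.2265625 = 0.0234375.

0.0234375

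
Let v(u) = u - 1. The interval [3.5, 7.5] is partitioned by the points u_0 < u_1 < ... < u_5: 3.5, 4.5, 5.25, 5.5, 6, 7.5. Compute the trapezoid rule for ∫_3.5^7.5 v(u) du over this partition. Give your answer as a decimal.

18

Subinterval widths: 1, 0.75, 0.25, 0.5, 1.5.
v(3.5) = 2.5, v(4.5) = 3.5, v(5.25) = 4.25, v(5.5) = 4.5, v(6) = 5, v(7.5) = 6.5.
On each subinterval the trapezoid contributes (Δu_i/2)·[v(u_{i-1}) + v(u_i)].
Sum = 18.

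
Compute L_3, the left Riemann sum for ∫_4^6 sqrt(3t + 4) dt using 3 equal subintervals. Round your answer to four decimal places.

Δt = (6 − 4)/3 = 2/3.
Left endpoints: 4, 14/3, 16/3.
f(4) ≈ 4.0000, f(14/3) ≈ 4.2426, f(16/3) ≈ 4.4721.
Sum = Δt · [f(4) + f(14/3) + f(16/3)].
Sum ≈ 8.4765.

8.4765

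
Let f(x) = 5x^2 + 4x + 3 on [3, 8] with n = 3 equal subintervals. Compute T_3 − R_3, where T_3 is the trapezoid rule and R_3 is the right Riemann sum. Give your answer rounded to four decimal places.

-245.8333

T_3 ≈ 944.907407.
R_3 ≈ 1190.740741.
T_3 − R_3 ≈ -245.8333.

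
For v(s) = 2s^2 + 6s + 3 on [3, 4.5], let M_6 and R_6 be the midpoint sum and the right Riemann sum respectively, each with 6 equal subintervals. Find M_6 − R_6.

-3.984375

M_6 = 80.984375.
R_6 = 84.96875.
M_6 − R_6 = -3.984375.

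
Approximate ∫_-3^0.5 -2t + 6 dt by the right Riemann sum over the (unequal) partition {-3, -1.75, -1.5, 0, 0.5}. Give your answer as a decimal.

Subinterval widths: 1.25, 0.25, 1.5, 0.5.
Right endpoints: -1.75, -1.5, 0, 0.5.
f(-1.75) = 9.5, f(-1.5) = 9, f(0) = 6, f(0.5) = 5.
Sum = Σ Δt_i · f(t_i).
Sum = 25.625.

25.625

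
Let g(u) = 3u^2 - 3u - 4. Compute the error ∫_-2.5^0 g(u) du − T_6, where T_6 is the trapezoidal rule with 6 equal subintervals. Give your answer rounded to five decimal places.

Exact integral: ∫_-2.5^0 g(u) du = 15.
T_6 ≈ 15.2170139.
Error ≈ 15 − 15.2170139 ≈ -0.21701.

-0.21701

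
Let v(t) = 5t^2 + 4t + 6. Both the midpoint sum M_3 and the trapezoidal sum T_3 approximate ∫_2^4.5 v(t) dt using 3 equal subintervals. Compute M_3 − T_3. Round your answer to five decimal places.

-2.17014

M_3 ≈ 185.3182870.
T_3 ≈ 187.4884259.
M_3 − T_3 ≈ -2.17014.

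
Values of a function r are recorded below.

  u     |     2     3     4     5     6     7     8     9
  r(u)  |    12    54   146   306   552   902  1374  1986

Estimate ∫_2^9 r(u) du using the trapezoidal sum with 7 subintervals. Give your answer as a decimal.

Δu = 1.
T_7 = (1/2)·[12 + 2·54 + 2·146 + 2·306 + 2·552 + 2·902 + 2·1374 + 1986] = 4333.

4333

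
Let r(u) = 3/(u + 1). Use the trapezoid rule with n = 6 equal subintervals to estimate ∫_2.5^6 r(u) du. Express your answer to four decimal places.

Δu = (6 − 2.5)/6 = 7/12.
r(2.5) = 6/7, r(37/12) = 36/49, r(11/3) = 9/14, r(4.25) = 4/7, r(29/6) = 18/35, r(65/12) = 36/77, r(6) = 3/7.
T_6 = (Δu/2)·[r(u_0) + 2r(u_1) + ... + 2r(u_{5}) + r(u_6)].
Sum ≈ 2.0846.

2.0846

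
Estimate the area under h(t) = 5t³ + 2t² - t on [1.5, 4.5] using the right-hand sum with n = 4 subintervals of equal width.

Δt = (4.5 − 1.5)/4 = 0.75.
Right endpoints: 2.25, 3, 3.75, 4.5.
h(2.25) = 64.828125, h(3) = 150, h(3.75) = 288.046875, h(4.5) = 491.625.
Sum = Δt · [h(2.25) + h(3) + h(3.75) + h(4.5)].
Sum = 745.875.

745.875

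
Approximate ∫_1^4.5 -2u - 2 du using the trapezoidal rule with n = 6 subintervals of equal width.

Δu = (4.5 − 1)/6 = 7/12.
f(1) = -4, f(19/12) = -31/6, f(13/6) = -19/3, f(2.75) = -7.5, f(10/3) = -26/3, f(47/12) = -59/6, f(4.5) = -11.
T_6 = (Δu/2)·[f(u_0) + 2f(u_1) + ... + 2f(u_{5}) + f(u_6)].
Sum = -26.25.

-26.25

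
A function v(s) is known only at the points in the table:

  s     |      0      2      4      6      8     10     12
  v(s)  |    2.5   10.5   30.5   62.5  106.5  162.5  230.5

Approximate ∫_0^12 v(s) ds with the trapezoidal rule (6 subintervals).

978

Δs = 2.
T_6 = (2/2)·[2.5 + 2·10.5 + 2·30.5 + 2·62.5 + 2·106.5 + 2·162.5 + 230.5] = 978.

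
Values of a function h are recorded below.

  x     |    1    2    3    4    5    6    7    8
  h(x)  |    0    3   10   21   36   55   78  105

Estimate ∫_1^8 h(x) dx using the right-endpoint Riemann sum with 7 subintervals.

Δx = 1.
Sum = 1·[3 + 10 + 21 + 36 + 55 + 78 + 105] = 308.

308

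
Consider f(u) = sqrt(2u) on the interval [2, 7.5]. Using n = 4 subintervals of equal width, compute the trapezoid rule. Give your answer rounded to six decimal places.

16.660565

Δu = (7.5 − 2)/4 = 1.375.
f(2) ≈ 2.000000, f(3.375) ≈ 2.598076, f(4.75) ≈ 3.082207, f(6.125) ≈ 3.500000, f(7.5) ≈ 3.872983.
T_4 = (Δu/2)·[f(u_0) + 2f(u_1) + 2f(u_2) + 2f(u_3) + f(u_4)].
Sum ≈ 16.660565.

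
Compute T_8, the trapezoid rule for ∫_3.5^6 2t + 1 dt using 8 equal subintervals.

Δt = (6 − 3.5)/8 = 0.3125.
f(3.5) = 8, f(3.8125) = 8.625, f(4.125) = 9.25, f(4.4375) = 9.875, f(4.75) = 10.5, f(5.0625) = 11.125, f(5.375) = 11.75, f(5.6875) = 12.375, f(6) = 13.
T_8 = (Δt/2)·[f(t_0) + 2f(t_1) + ... + 2f(t_{7}) + f(t_8)].
Sum = 26.25.

26.25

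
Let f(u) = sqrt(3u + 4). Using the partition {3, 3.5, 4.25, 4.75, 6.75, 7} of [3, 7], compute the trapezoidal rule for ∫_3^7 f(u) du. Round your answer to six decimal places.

Subinterval widths: 0.5, 0.75, 0.5, 2, 0.25.
f(3) ≈ 3.605551, f(3.5) ≈ 3.807887, f(4.25) ≈ 4.092676, f(4.75) ≈ 4.272002, f(6.75) ≈ 4.924429, f(7) ≈ 5.000000.
On each subinterval the trapezoid contributes (Δu_i/2)·[f(u_{i-1}) + f(u_i)].
Sum ≈ 17.344225.

17.344225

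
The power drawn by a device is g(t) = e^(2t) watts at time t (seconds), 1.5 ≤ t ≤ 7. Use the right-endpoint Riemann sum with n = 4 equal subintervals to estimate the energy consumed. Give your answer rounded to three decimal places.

1766480.600

Δt = (7 − 1.5)/4 = 1.375.
Right endpoints: 2.875, 4.25, 5.625, 7.
g(2.875) ≈ 314.191, g(4.25) ≈ 4914.769, g(5.625) ≈ 76879.920, g(7) ≈ 1202604.284.
Sum = Δt · [g(2.875) + g(4.25) + g(5.625) + g(7)].
Sum ≈ 1766480.600.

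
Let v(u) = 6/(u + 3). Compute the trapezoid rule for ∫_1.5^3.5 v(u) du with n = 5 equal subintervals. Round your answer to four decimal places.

2.2084

Δu = (3.5 − 1.5)/5 = 0.4.
v(1.5) = 4/3, v(1.9) = 60/49, v(2.3) = 60/53, v(2.7) = 20/19, v(3.1) = 60/61, v(3.5) = 12/13.
T_5 = (Δu/2)·[v(u_0) + 2v(u_1) + ... + 2v(u_{4}) + v(u_5)].
Sum ≈ 2.2084.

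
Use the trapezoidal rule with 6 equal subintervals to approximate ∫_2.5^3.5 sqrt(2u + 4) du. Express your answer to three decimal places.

Δu = (3.5 − 2.5)/6 = 1/6.
f(2.5) ≈ 3.000, f(8/3) ≈ 3.055, f(17/6) ≈ 3.109, f(3) ≈ 3.162, f(19/6) ≈ 3.215, f(10/3) ≈ 3.266, f(3.5) ≈ 3.317.
T_6 = (Δu/2)·[f(u_0) + 2f(u_1) + ... + 2f(u_{5}) + f(u_6)].
Sum ≈ 3.161.

3.161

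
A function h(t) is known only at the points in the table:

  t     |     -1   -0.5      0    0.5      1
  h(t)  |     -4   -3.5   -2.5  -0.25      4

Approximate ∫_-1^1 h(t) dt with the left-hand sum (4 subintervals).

-5.125

Δt = 0.5.
Sum = 0.5·[(-4) + (-3.5) + (-2.5) + (-0.25)] = -5.125.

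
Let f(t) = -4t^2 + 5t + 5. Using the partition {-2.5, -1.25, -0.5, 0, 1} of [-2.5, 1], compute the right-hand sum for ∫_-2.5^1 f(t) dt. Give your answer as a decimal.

Subinterval widths: 1.25, 0.75, 0.5, 1.
Right endpoints: -1.25, -0.5, 0, 1.
f(-1.25) = -7.5, f(-0.5) = 1.5, f(0) = 5, f(1) = 6.
Sum = Σ Δt_i · f(t_i).
Sum = 0.25.

0.25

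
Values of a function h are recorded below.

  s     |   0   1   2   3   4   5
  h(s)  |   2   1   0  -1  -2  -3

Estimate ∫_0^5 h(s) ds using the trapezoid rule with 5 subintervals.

-2.5

Δs = 1.
T_5 = (1/2)·[2 + 2·1 + 2·0 + 2·(-1) + 2·(-2) + (-3)] = -2.5.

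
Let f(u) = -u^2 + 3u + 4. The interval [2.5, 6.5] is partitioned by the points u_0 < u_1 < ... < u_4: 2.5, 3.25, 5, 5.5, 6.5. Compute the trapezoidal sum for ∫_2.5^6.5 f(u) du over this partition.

Subinterval widths: 0.75, 1.75, 0.5, 1.
f(2.5) = 5.25, f(3.25) = 3.1875, f(5) = -6, f(5.5) = -9.75, f(6.5) = -18.75.
On each subinterval the trapezoid contributes (Δu_i/2)·[f(u_{i-1}) + f(u_i)].
Sum = -17.484375.

-17.484375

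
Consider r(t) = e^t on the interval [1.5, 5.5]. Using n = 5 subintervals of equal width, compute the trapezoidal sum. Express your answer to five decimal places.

252.88685

Δt = (5.5 − 1.5)/5 = 0.8.
r(1.5) ≈ 4.48169, r(2.3) ≈ 9.97418, r(3.1) ≈ 22.19795, r(3.9) ≈ 49.40245, r(4.7) ≈ 109.94717, r(5.5) ≈ 244.69193.
T_5 = (Δt/2)·[r(t_0) + 2r(t_1) + ... + 2r(t_{4}) + r(t_5)].
Sum ≈ 252.88685.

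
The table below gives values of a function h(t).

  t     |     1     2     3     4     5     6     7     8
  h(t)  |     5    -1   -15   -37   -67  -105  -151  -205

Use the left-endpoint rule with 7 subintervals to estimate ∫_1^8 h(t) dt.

-371

Δt = 1.
Sum = 1·[5 + (-1) + (-15) + (-37) + (-67) + (-105) + (-151)] = -371.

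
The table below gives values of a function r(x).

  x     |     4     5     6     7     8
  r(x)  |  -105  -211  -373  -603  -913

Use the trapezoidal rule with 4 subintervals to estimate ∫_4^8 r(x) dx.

-1696

Δx = 1.
T_4 = (1/2)·[(-105) + 2·(-211) + 2·(-373) + 2·(-603) + (-913)] = -1696.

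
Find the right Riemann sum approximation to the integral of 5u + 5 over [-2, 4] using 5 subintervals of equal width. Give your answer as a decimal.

Δu = (4 − (-2))/5 = 1.2.
Right endpoints: -0.8, 0.4, 1.6, 2.8, 4.
f(-0.8) = 1, f(0.4) = 7, f(1.6) = 13, f(2.8) = 19, f(4) = 25.
Sum = Δu · [f(-0.8) + f(0.4) + f(1.6) + f(2.8) + f(4)].
Sum = 78.

78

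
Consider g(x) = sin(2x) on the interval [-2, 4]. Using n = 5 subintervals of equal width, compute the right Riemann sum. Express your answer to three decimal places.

0.021

Δx = (4 − (-2))/5 = 1.2.
Right endpoints: -0.8, 0.4, 1.6, 2.8, 4.
g(-0.8) ≈ -1.000, g(0.4) ≈ 0.717, g(1.6) ≈ -0.058, g(2.8) ≈ -0.631, g(4) ≈ 0.989.
Sum = Δx · [g(-0.8) + g(0.4) + g(1.6) + g(2.8) + g(4)].
Sum ≈ 0.021.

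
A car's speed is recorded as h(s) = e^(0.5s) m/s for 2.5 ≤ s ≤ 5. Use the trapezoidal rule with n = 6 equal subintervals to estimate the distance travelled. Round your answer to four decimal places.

17.4471

Δs = (5 − 2.5)/6 = 5/12.
h(2.5) ≈ 3.4903, h(35/12) ≈ 4.2988, h(10/3) ≈ 5.2945, h(3.75) ≈ 6.5208, h(25/6) ≈ 8.0312, h(55/12) ≈ 9.8914, h(5) ≈ 12.1825.
T_6 = (Δs/2)·[h(s_0) + 2h(s_1) + ... + 2h(s_{5}) + h(s_6)].
Sum ≈ 17.4471.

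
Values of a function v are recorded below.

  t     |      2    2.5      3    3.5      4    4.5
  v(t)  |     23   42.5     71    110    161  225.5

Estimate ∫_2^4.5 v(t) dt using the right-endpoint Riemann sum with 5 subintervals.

305

Δt = 0.5.
Sum = 0.5·[42.5 + 71 + 110 + 161 + 225.5] = 305.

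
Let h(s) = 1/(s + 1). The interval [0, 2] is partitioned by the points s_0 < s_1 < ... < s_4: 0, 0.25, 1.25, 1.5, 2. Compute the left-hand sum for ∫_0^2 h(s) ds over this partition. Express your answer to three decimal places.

Subinterval widths: 0.25, 1, 0.25, 0.5.
Left endpoints: 0, 0.25, 1.25, 1.5.
h(0) = 1, h(0.25) = 0.8, h(1.25) = 4/9, h(1.5) = 0.4.
Sum = Σ Δs_i · h(s_i).
Sum ≈ 1.361.

1.361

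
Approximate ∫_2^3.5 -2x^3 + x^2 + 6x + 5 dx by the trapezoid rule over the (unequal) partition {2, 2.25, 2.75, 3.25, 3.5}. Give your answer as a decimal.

-23.8828125

Subinterval widths: 0.25, 0.5, 0.5, 0.25.
f(2) = 5, f(2.25) = 0.78125, f(2.75) = -12.53125, f(3.25) = -33.59375, f(3.5) = -47.5.
On each subinterval the trapezoid contributes (Δx_i/2)·[f(x_{i-1}) + f(x_i)].
Sum = -23.8828125.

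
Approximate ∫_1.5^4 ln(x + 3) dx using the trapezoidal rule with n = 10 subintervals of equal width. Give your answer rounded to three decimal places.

Δx = (4 − 1.5)/10 = 0.25.
f(1.5) ≈ 1.504, f(1.75) ≈ 1.558, f(2) ≈ 1.609, f(2.25) ≈ 1.658, f(2.5) ≈ 1.705, f(2.75) ≈ 1.749, f(3) ≈ 1.792, f(3.25) ≈ 1.833, f(3.5) ≈ 1.872, f(3.75) ≈ 1.910, f(4) ≈ 1.946.
T_10 = (Δx/2)·[f(x_0) + 2f(x_1) + ... + 2f(x_{9}) + f(x_10)].
Sum ≈ 4.353.

4.353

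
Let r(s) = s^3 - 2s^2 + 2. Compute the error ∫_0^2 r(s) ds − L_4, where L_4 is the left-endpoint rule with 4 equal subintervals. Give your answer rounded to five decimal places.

-0.08333

Exact integral: ∫_0^2 r(s) ds ≈ 2.6666667.
L_4 = 2.75.
Error ≈ 2.6666667 − 2.75 ≈ -0.08333.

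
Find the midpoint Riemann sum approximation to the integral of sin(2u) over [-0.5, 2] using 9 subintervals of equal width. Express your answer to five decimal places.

0.60472

Δu = (2 − (-0.5))/9 = 5/18.
Midpoints: -13/36, -1/12, 7/36, 17/36, 0.75, 37/36, 47/36, 19/12, 67/36.
f(-13/36) ≈ -0.66105, f(-1/12) ≈ -0.16590, f(7/36) ≈ 0.37916, f(17/36) ≈ 0.81017, f(0.75) ≈ 0.99749, f(37/36) ≈ 0.88479, f(47/36) ≈ 0.50595, f(19/12) ≈ -0.02507, f(67/36) ≈ -0.54855.
Sum = Δu · [f(-13/36) + f(-1/12) + f(7/36) + ...].
Sum ≈ 0.60472.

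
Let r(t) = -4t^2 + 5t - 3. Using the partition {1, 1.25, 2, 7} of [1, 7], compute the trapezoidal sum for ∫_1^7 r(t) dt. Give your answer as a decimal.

-437.625

Subinterval widths: 0.25, 0.75, 5.
r(1) = -2, r(1.25) = -3, r(2) = -9, r(7) = -164.
On each subinterval the trapezoid contributes (Δt_i/2)·[r(t_{i-1}) + r(t_i)].
Sum = -437.625.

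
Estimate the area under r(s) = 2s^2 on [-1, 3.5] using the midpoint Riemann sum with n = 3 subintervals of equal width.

27.5625

Δs = (3.5 − (-1))/3 = 1.5.
Midpoints: -0.25, 1.25, 2.75.
r(-0.25) = 0.125, r(1.25) = 3.125, r(2.75) = 15.125.
Sum = Δs · [r(-0.25) + r(1.25) + r(2.75)].
Sum = 27.5625.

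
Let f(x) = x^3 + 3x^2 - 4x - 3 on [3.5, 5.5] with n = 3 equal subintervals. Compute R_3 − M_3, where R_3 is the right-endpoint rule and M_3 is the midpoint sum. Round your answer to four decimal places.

R_3 ≈ 331.694444.
M_3 ≈ 271.527778.
R_3 − M_3 ≈ 60.1667.

60.1667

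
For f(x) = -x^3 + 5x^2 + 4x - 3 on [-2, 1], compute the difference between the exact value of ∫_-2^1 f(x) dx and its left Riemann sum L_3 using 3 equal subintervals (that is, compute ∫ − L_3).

Exact integral: ∫_-2^1 f(x) dx = 3.75.
L_3 = 13.
Error = 3.75 − 13 = -9.25.

-9.25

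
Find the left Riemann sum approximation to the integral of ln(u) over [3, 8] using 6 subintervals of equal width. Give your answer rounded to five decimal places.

Δu = (8 − 3)/6 = 5/6.
Left endpoints: 3, 23/6, 14/3, 5.5, 19/3, 43/6.
f(3) ≈ 1.09861, f(23/6) ≈ 1.34373, f(14/3) ≈ 1.54045, f(5.5) ≈ 1.70475, f(19/3) ≈ 1.84583, f(43/6) ≈ 1.96944.
Sum = Δu · [f(3) + f(23/6) + f(14/3) + ...].
Sum ≈ 7.91901.

7.91901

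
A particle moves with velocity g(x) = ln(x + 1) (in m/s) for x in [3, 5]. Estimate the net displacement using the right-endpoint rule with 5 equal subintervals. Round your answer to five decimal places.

3.28536

Δx = (5 − 3)/5 = 0.4.
Right endpoints: 3.4, 3.8, 4.2, 4.6, 5.
g(3.4) ≈ 1.48160, g(3.8) ≈ 1.56862, g(4.2) ≈ 1.64866, g(4.6) ≈ 1.72277, g(5) ≈ 1.79176.
Sum = Δx · [g(3.4) + g(3.8) + g(4.2) + g(4.6) + g(5)].
Sum ≈ 3.28536.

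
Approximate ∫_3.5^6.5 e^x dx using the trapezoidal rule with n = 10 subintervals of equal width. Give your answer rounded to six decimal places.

Δx = (6.5 − 3.5)/10 = 0.3.
f(3.5) ≈ 33.115452, f(3.8) ≈ 44.701184, f(4.1) ≈ 60.340288, f(4.4) ≈ 81.450869, f(4.7) ≈ 109.947172, f(5) ≈ 148.413159, f(5.3) ≈ 200.336810, f(5.6) ≈ 270.426407, f(5.9) ≈ 365.037468, f(6.2) ≈ 492.749041, f(6.5) ≈ 665.141633.
T_10 = (Δx/2)·[f(x_0) + 2f(x_1) + ... + 2f(x_{9}) + f(x_10)].
Sum ≈ 636.759282.

636.759282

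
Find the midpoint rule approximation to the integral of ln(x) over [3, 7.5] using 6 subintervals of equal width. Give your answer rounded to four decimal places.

Δx = (7.5 − 3)/6 = 0.75.
Midpoints: 3.375, 4.125, 4.875, 5.625, 6.375, 7.125.
f(3.375) ≈ 1.2164, f(4.125) ≈ 1.4171, f(4.875) ≈ 1.5841, f(5.625) ≈ 1.7272, f(6.375) ≈ 1.8524, f(7.125) ≈ 1.9636.
Sum = Δx · [f(3.375) + f(4.125) + f(4.875) + ...].
Sum ≈ 7.3206.

7.3206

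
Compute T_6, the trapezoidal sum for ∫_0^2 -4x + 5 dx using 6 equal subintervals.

Δx = (2 − 0)/6 = 1/3.
f(0) = 5, f(1/3) = 11/3, f(2/3) = 7/3, f(1) = 1, f(4/3) = -1/3, f(5/3) = -5/3, f(2) = -3.
T_6 = (Δx/2)·[f(x_0) + 2f(x_1) + ... + 2f(x_{5}) + f(x_6)].
Sum = 2.

2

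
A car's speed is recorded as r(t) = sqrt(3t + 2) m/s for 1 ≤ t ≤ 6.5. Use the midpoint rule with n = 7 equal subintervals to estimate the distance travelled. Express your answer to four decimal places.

Δt = (6.5 − 1)/7 = 11/14.
Midpoints: 39/28, 61/28, 83/28, 3.75, 127/28, 149/28, 171/28.
r(39/28) ≈ 2.4857, r(61/28) ≈ 2.9216, r(83/28) ≈ 3.3004, r(3.75) ≈ 3.6401, r(127/28) ≈ 3.9506, r(149/28) ≈ 4.2384, r(171/28) ≈ 4.5079.
Sum = Δt · [r(39/28) + r(61/28) + r(83/28) + ...].
Sum ≈ 19.6780.

19.6780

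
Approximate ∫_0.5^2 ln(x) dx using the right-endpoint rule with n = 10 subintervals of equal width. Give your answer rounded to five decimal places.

0.33404

Δx = (2 − 0.5)/10 = 0.15.
Right endpoints: 0.65, 0.8, 0.95, 1.1, 1.25, 1.4, 1.55, 1.7, 1.85, 2.
f(0.65) ≈ -0.43078, f(0.8) ≈ -0.22314, f(0.95) ≈ -0.05129, f(1.1) ≈ 0.09531, f(1.25) ≈ 0.22314, f(1.4) ≈ 0.33647, f(1.55) ≈ 0.43825, f(1.7) ≈ 0.53063, f(1.85) ≈ 0.61519, f(2) ≈ 0.69315.
Sum = Δx · [f(0.65) + f(0.8) + f(0.95) + ...].
Sum ≈ 0.33404.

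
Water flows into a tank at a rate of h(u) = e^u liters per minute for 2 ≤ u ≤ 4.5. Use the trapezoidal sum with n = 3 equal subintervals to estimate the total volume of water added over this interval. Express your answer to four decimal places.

87.3553

Δu = (4.5 − 2)/3 = 5/6.
h(2) ≈ 7.3891, h(17/6) ≈ 17.0020, h(11/3) ≈ 39.1213, h(4.5) ≈ 90.0171.
T_3 = (Δu/2)·[h(u_0) + 2h(u_1) + 2h(u_2) + h(u_3)].
Sum ≈ 87.3553.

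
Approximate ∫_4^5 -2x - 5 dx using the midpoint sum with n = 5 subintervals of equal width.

-14

Δx = (5 − 4)/5 = 0.2.
Midpoints: 4.1, 4.3, 4.5, 4.7, 4.9.
f(4.1) = -13.2, f(4.3) = -13.6, f(4.5) = -14, f(4.7) = -14.4, f(4.9) = -14.8.
Sum = Δx · [f(4.1) + f(4.3) + f(4.5) + f(4.7) + f(4.9)].
Sum = -14.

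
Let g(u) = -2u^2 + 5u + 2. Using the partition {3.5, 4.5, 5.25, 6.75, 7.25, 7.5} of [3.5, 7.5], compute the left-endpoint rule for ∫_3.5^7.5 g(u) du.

-101.71875

Subinterval widths: 1, 0.75, 1.5, 0.5, 0.25.
Left endpoints: 3.5, 4.5, 5.25, 6.75, 7.25.
g(3.5) = -5, g(4.5) = -16, g(5.25) = -26.875, g(6.75) = -55.375, g(7.25) = -66.875.
Sum = Σ Δu_i · g(u_i).
Sum = -101.71875.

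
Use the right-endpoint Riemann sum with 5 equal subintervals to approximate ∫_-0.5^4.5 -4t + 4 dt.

-30

Δt = (4.5 − (-0.5))/5 = 1.
Right endpoints: 0.5, 1.5, 2.5, 3.5, 4.5.
f(0.5) = 2, f(1.5) = -2, f(2.5) = -6, f(3.5) = -10, f(4.5) = -14.
Sum = Δt · [f(0.5) + f(1.5) + f(2.5) + f(3.5) + f(4.5)].
Sum = -30.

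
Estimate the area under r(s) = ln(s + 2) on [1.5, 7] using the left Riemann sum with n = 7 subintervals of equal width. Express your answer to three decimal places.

Δs = (7 − 1.5)/7 = 11/14.
Left endpoints: 1.5, 16/7, 43/14, 27/7, 65/14, 38/7, 87/14.
r(1.5) ≈ 1.253, r(16/7) ≈ 1.455, r(43/14) ≈ 1.624, r(27/7) ≈ 1.768, r(65/14) ≈ 1.894, r(38/7) ≈ 2.005, r(87/14) ≈ 2.106.
Sum = Δs · [r(1.5) + r(16/7) + r(43/14) + ...].
Sum ≈ 9.510.

9.510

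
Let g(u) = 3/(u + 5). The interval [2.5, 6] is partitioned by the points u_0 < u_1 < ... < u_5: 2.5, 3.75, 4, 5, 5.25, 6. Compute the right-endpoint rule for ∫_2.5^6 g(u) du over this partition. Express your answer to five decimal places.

1.08962

Subinterval widths: 1.25, 0.25, 1, 0.25, 0.75.
Right endpoints: 3.75, 4, 5, 5.25, 6.
g(3.75) = 12/35, g(4) = 1/3, g(5) = 0.3, g(5.25) = 12/41, g(6) = 3/11.
Sum = Σ Δu_i · g(u_i).
Sum ≈ 1.08962.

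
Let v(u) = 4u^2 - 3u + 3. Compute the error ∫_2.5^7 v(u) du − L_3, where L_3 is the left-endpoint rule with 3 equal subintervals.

Exact integral: ∫_2.5^7 v(u) du = 385.875.
L_3 = 274.5.
Error = 385.875 − 274.5 = 111.375.

111.375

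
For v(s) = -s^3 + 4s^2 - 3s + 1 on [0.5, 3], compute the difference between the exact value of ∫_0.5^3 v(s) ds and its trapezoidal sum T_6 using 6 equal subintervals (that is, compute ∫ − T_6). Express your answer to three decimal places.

0.090

Exact integral: ∫_0.5^3 v(s) ds ≈ 4.97396.
T_6 ≈ 4.88354.
Error ≈ 4.97396 − 4.88354 ≈ 0.090.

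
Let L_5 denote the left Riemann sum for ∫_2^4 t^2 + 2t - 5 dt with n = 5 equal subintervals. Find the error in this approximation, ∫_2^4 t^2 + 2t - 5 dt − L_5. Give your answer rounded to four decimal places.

3.1467

Exact integral: ∫_2^4 f(t) dt ≈ 20.666667.
L_5 = 17.52.
Error ≈ 20.666667 − 17.52 ≈ 3.1467.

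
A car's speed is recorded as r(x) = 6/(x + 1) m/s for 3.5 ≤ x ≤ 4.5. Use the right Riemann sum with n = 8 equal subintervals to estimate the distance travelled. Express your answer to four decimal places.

1.1890

Δx = (4.5 − 3.5)/8 = 0.125.
Right endpoints: 3.625, 3.75, 3.875, 4, 4.125, 4.25, 4.375, 4.5.
r(3.625) = 48/37, r(3.75) = 24/19, r(3.875) = 16/13, r(4) = 1.2, r(4.125) = 48/41, r(4.25) = 8/7, r(4.375) = 48/43, r(4.5) = 12/11.
Sum = Δx · [r(3.625) + r(3.75) + r(3.875) + ...].
Sum ≈ 1.1890.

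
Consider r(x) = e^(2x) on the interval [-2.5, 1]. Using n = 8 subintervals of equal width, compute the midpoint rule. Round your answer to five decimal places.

3.57598

Δx = (1 − (-2.5))/8 = 0.4375.
Midpoints: -2.28125, -1.84375, -1.40625, -0.96875, -0.53125, -0.09375, 0.34375, 0.78125.
r(-2.28125) ≈ 0.01044, r(-1.84375) ≈ 0.02503, r(-1.40625) ≈ 0.06005, r(-0.96875) ≈ 0.14406, r(-0.53125) ≈ 0.34559, r(-0.09375) ≈ 0.82903, r(0.34375) ≈ 1.98874, r(0.78125) ≈ 4.77073.
Sum = Δx · [r(-2.28125) + r(-1.84375) + r(-1.40625) + ...].
Sum ≈ 3.57598.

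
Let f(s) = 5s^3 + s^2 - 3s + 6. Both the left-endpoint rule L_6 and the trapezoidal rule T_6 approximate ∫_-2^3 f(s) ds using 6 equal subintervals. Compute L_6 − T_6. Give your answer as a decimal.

-68.75

L_6 ≈ 51.58565.
T_6 ≈ 120.33565.
L_6 − T_6 = -68.75.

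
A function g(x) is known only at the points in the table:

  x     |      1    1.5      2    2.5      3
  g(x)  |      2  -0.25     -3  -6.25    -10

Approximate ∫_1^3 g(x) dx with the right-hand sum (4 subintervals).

Δx = 0.5.
Sum = 0.5·[(-0.25) + (-3) + (-6.25) + (-10)] = -9.75.

-9.75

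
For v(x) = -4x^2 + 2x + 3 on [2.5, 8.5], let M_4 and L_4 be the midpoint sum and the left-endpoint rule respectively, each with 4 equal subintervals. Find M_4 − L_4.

-175.5

M_4 = -709.5.
L_4 = -534.
M_4 − L_4 = -175.5.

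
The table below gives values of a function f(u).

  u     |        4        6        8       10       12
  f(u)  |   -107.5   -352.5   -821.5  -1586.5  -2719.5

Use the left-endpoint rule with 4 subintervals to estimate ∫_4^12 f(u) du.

Δu = 2.
Sum = 2·[(-107.5) + (-352.5) + (-821.5) + (-1586.5)] = -5736.

-5736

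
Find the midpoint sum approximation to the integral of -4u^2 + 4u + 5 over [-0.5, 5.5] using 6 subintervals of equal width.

-130

Δu = (5.5 − (-0.5))/6 = 1.
Midpoints: 0, 1, 2, 3, 4, 5.
f(0) = 5, f(1) = 5, f(2) = -3, f(3) = -19, f(4) = -43, f(5) = -75.
Sum = Δu · [f(0) + f(1) + f(2) + ...].
Sum = -130.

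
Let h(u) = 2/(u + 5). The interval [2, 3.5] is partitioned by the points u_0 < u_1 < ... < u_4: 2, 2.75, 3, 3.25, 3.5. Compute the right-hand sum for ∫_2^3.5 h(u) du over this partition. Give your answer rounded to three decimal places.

Subinterval widths: 0.75, 0.25, 0.25, 0.25.
Right endpoints: 2.75, 3, 3.25, 3.5.
h(2.75) = 8/31, h(3) = 0.25, h(3.25) = 8/33, h(3.5) = 4/17.
Sum = Σ Δu_i · h(u_i).
Sum ≈ 0.375.

0.375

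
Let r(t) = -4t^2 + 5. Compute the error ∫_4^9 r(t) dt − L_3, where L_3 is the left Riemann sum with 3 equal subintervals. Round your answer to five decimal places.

Exact integral: ∫_4^9 r(t) dt ≈ -861.6666667.
L_3 ≈ -654.2592593.
Error ≈ -861.6666667 − (-654.2592593) ≈ -207.40741.

-207.40741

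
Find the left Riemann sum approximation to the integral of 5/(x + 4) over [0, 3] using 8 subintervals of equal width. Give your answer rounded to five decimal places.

Δx = (3 − 0)/8 = 0.375.
Left endpoints: 0, 0.375, 0.75, 1.125, 1.5, 1.875, 2.25, 2.625.
f(0) = 1.25, f(0.375) = 8/7, f(0.75) = 20/19, f(1.125) = 40/41, f(1.5) = 10/11, f(1.875) = 40/47, f(2.25) = 0.8, f(2.625) = 40/53.
Sum = Δx · [f(0) + f(0.375) + f(0.75) + ...].
Sum ≈ 2.90099.

2.90099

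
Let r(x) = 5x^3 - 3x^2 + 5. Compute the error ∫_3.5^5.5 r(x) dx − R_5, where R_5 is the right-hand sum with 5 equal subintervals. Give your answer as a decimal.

-116.14

Exact integral: ∫_3.5^5.5 r(x) dx = 842.75.
R_5 = 958.89.
Error = 842.75 − 958.89 = -116.14.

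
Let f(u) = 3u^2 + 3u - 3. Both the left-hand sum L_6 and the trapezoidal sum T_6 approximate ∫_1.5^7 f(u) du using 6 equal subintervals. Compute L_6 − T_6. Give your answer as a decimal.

-71.84375

L_6 ≈ 323.71701.
T_6 ≈ 395.56076.
L_6 − T_6 = -71.84375.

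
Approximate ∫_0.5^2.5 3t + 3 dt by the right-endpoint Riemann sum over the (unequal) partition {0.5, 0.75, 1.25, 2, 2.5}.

Subinterval widths: 0.25, 0.5, 0.75, 0.5.
Right endpoints: 0.75, 1.25, 2, 2.5.
f(0.75) = 5.25, f(1.25) = 6.75, f(2) = 9, f(2.5) = 10.5.
Sum = Σ Δt_i · f(t_i).
Sum = 16.6875.

16.6875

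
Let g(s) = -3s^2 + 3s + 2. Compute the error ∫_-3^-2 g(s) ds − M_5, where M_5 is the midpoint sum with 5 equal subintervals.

Exact integral: ∫_-3^-2 g(s) ds = -24.5.
M_5 = -24.49.
Error = -24.5 − (-24.49) = -0.01.

-0.01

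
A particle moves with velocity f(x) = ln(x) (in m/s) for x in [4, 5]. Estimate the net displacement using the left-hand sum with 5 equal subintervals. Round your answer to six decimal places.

1.479531

Δx = (5 − 4)/5 = 0.2.
Left endpoints: 4, 4.2, 4.4, 4.6, 4.8.
f(4) ≈ 1.386294, f(4.2) ≈ 1.435085, f(4.4) ≈ 1.481605, f(4.6) ≈ 1.526056, f(4.8) ≈ 1.568616.
Sum = Δx · [f(4) + f(4.2) + f(4.4) + f(4.6) + f(4.8)].
Sum ≈ 1.479531.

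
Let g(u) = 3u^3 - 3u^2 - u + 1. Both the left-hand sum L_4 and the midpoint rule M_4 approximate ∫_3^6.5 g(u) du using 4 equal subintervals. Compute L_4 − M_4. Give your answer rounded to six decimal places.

L_4 ≈ 755.21386719.
M_4 ≈ 1008.42041016.
L_4 − M_4 ≈ -253.206543.

-253.206543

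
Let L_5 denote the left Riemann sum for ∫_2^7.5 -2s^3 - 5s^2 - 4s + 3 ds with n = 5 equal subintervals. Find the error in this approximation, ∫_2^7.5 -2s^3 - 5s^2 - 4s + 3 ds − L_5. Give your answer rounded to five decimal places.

Exact integral: ∫_2^7.5 f(s) ds ≈ -2351.8229167.
L_5 = -1777.93.
Error ≈ -2351.8229167 − (-1777.93) ≈ -573.89292.

-573.89292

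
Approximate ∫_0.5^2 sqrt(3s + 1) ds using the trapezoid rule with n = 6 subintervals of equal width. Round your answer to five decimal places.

Δs = (2 − 0.5)/6 = 0.25.
f(0.5) ≈ 1.58114, f(0.75) ≈ 1.80278, f(1) ≈ 2.00000, f(1.25) ≈ 2.17945, f(1.5) ≈ 2.34521, f(1.75) ≈ 2.50000, f(2) ≈ 2.64575.
T_6 = (Δs/2)·[f(s_0) + 2f(s_1) + ... + 2f(s_{5}) + f(s_6)].
Sum ≈ 3.23522.

3.23522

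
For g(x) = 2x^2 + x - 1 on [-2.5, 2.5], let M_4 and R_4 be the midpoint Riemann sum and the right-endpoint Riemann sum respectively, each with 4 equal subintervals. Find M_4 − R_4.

-7.03125

M_4 = 14.53125.
R_4 = 21.5625.
M_4 − R_4 = -7.03125.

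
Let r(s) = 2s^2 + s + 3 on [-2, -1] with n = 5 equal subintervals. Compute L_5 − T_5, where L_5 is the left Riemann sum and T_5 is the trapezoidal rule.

0.5

L_5 = 6.68.
T_5 = 6.18.
L_5 − T_5 = 0.5.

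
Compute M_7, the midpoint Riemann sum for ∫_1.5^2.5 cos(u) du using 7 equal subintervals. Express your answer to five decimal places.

Δu = (2.5 − 1.5)/7 = 1/7.
Midpoints: 11/7, 12/7, 13/7, 2, 15/7, 16/7, 17/7.
f(11/7) ≈ -0.00063, f(12/7) ≈ -0.14300, f(13/7) ≈ -0.28245, f(2) ≈ -0.41615, f(15/7) ≈ -0.54137, f(16/7) ≈ -0.65556, f(17/7) ≈ -0.75639.
Sum = Δu · [f(11/7) + f(12/7) + f(13/7) + ...].
Sum ≈ -0.39936.

-0.39936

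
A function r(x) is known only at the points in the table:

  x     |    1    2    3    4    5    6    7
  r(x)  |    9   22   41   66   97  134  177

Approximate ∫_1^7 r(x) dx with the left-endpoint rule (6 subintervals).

369

Δx = 1.
Sum = 1·[9 + 22 + 41 + 66 + 97 + 134] = 369.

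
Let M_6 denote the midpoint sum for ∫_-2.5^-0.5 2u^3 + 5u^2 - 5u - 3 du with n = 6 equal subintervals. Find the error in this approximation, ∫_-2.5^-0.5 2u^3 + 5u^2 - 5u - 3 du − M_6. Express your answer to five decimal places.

-0.07407

Exact integral: ∫_-2.5^-0.5 f(u) du ≈ 15.3333333.
M_6 ≈ 15.4074074.
Error ≈ 15.3333333 − 15.4074074 ≈ -0.07407.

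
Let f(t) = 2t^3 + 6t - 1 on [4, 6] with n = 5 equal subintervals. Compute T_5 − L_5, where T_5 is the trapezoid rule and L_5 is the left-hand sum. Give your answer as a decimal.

T_5 = 579.6.
L_5 = 516.4.
T_5 − L_5 = 63.2.

63.2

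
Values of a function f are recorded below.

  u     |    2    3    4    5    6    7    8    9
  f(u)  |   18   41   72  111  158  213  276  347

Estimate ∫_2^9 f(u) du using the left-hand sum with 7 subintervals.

889

Δu = 1.
Sum = 1·[18 + 41 + 72 + 111 + 158 + 213 + 276] = 889.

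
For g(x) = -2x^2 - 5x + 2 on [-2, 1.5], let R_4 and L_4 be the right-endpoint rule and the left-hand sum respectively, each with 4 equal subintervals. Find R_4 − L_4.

-12.25

R_4 = -3.2265625.
L_4 = 9.0234375.
R_4 − L_4 = -12.25.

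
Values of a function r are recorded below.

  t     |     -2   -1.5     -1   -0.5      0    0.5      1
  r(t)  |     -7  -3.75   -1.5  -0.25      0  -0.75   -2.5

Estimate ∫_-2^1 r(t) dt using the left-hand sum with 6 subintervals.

Δt = 0.5.
Sum = 0.5·[(-7) + (-3.75) + (-1.5) + (-0.25) + 0 + (-0.75)] = -6.625.

-6.625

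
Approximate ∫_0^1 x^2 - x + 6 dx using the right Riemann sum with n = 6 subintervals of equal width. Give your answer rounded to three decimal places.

5.838

Δx = (1 − 0)/6 = 1/6.
Right endpoints: 1/6, 1/3, 0.5, 2/3, 5/6, 1.
f(1/6) = 211/36, f(1/3) = 52/9, f(0.5) = 5.75, f(2/3) = 52/9, f(5/6) = 211/36, f(1) = 6.
Sum = Δx · [f(1/6) + f(1/3) + f(0.5) + ...].
Sum ≈ 5.838.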